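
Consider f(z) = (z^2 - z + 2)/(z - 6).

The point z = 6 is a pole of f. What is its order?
Factor the denominator:
  z - 6 = (z - 6)

The numerator P(z) = z^2 - z + 2 has P(6) = 32 ≠ 0, so no factor of (z - 6) cancels.
Near z = 6 we can therefore write f(z) = g(z)/(z - 6) with g analytic at 6 and g(6) ≠ 0 (g is just the numerator).

Hence z = 6 is a pole of order 1.

Final answer: 1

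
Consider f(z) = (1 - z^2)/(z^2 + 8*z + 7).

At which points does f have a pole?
{-7}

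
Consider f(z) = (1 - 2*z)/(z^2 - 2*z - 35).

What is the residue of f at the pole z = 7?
Write f(z) = P(z)/Q(z) with P(z) = 1 - 2*z and Q(z) = z^2 - 2*z - 35.
The denominator factors as Q(z) = (z + 5)*(z - 7), so z = 7 is a simple zero of Q and P is analytic there; z = 7 is therefore a simple pole and
  Res(f, z₀) = P(z₀)/Q'(z₀).

Q'(z) = 2*z - 2, so Q'(7) = 12.
P(7) = -13.

Res(f, 7) = (-13)/(12) = -13/12

Final answer: -13/12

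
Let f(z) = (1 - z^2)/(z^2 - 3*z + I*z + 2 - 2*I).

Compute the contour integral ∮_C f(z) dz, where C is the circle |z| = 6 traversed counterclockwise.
By the residue theorem, ∮_C f(z) dz = 2πi · (sum of the residues of f at the poles inside |z| = 6).

The denominator factors as (z - 1 + I)*(z - 2), so the singularities of f are simple poles at z = 1 - I, z = 2.
  |1 - I|² = 2 < 36 = 6², so this pole is inside the contour.
  |2|² = 4 < 36 = 6², so this pole is inside the contour.

With P(z) = 1 - z^2 and Q(z) = z^2 - 3*z + I*z + 2 - 2*I, each pole is simple, so Res(f, z₀) = P(z₀)/Q'(z₀) with Q'(z) = 2*z - 3 + I.
  Res(f, 1 - I) = P(1 - I)/Q'(1 - I) = (1 + 2*I)/(-1 - I) = -3/2 - I/2
  Res(f, 2) = P(2)/Q'(2) = (-3)/(1 + I) = -3/2 + 3*I/2

Sum of residues inside C: -3 + I
∮_C f(z) dz = 2πi · (-3 + I) = pi*(-2 - 6*I)

Final answer: pi*(-2 - 6*I)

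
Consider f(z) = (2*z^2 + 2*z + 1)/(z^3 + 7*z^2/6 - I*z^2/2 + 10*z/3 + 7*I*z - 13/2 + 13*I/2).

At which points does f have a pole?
The singularities of f are the zeros of the denominator. Factoring,
  z^3 + 7*z^2/6 - I*z^2/2 + 10*z/3 + 7*I*z - 13/2 + 13*I/2 = (z + 2/3 + I)*(z - 3/2 + 3*I/2)*(z + 2 - 3*I)
so the candidates are z = -2/3 - I, z = 3/2 - 3*I/2, z = -2 + 3*I.

Check the numerator P(z) = 2*z^2 + 2*z + 1 at each one:
  P(-2/3 - I) = -13/9 + 2*I/3 ≠ 0, so z = -2/3 - I is a (simple) pole.
  P(3/2 - 3*I/2) = 4 - 12*I ≠ 0, so z = 3/2 - 3*I/2 is a (simple) pole.
  P(-2 + 3*I) = -13 - 18*I ≠ 0, so z = -2 + 3*I is a (simple) pole.

Poles of f: {-2 + 3*I, -2/3 - I, 3/2 - 3*I/2}

Final answer: {-2 + 3*I, -2/3 - I, 3/2 - 3*I/2}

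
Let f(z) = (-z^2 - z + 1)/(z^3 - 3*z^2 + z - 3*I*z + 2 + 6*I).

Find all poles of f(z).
The singularities of f are the zeros of the denominator. Factoring,
  z^3 - 3*z^2 + z - 3*I*z + 2 + 6*I = (z + 1 + I)*(z - 2 - I)*(z - 2)
so the candidates are z = -1 - I, z = 2 + I, z = 2.

Check the numerator P(z) = -z^2 - z + 1 at each one:
  P(-1 - I) = 2 - I ≠ 0, so z = -1 - I is a (simple) pole.
  P(2 + I) = -4 - 5*I ≠ 0, so z = 2 + I is a (simple) pole.
  P(2) = -5 ≠ 0, so z = 2 is a (simple) pole.

Poles of f: {-1 - I, 2, 2 + I}

Final answer: {-1 - I, 2, 2 + I}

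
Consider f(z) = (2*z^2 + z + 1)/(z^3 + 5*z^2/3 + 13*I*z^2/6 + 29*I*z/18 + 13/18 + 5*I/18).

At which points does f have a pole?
{-1 - I, -2/3 - 3*I/2, I/3}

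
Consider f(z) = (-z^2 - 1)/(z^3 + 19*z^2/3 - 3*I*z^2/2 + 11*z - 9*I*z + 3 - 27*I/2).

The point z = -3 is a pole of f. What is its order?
Factor the denominator:
  z^3 + 19*z^2/3 - 3*I*z^2/2 + 11*z - 9*I*z + 3 - 27*I/2 = (z + 3)^2*(z + 1/3 - 3*I/2)

The numerator P(z) = -z^2 - 1 has P(-3) = -10 ≠ 0, so no factor of (z + 3) cancels.
Near z = -3 we can therefore write f(z) = g(z)/(z + 3)^2 with g analytic at -3 and g(-3) ≠ 0 (g is the numerator divided by the remaining denominator factors).

Hence z = -3 is a pole of order 2.

Final answer: 2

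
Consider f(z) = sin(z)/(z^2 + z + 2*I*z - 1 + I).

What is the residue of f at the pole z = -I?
Write f(z) = P(z)/Q(z) with P(z) = sin(z) and Q(z) = z^2 + z + 2*I*z - 1 + I.
The denominator factors as Q(z) = (z + 1 + I)*(z + I), so z = -I is a simple zero of Q and P is analytic there; z = -I is therefore a simple pole and
  Res(f, z₀) = P(z₀)/Q'(z₀).

Q'(z) = 2*z + 1 + 2*I, so Q'(-I) = 1.
P(-I) = -I*sinh(1).

Res(f, -I) = (-I*sinh(1))/(1) = -I*sinh(1)

Final answer: -I*sinh(1)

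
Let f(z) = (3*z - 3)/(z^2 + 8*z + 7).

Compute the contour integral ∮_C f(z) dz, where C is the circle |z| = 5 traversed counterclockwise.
By the residue theorem, ∮_C f(z) dz = 2πi · (sum of the residues of f at the poles inside |z| = 5).

The denominator factors as (z + 7)*(z + 1), so the singularities of f are simple poles at z = -7, z = -1.
  |-7|² = 49 > 25 = 5², so this pole is outside the contour.
  |-1|² = 1 < 25 = 5², so this pole is inside the contour.

With P(z) = 3*z - 3 and Q(z) = z^2 + 8*z + 7, each pole is simple, so Res(f, z₀) = P(z₀)/Q'(z₀) with Q'(z) = 2*z + 8.
  Res(f, -1) = P(-1)/Q'(-1) = (-6)/(6) = -1

∮_C f(z) dz = 2πi · (-1) = -2*I*pi

Final answer: -2*I*pi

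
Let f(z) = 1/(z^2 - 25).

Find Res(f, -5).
Write f(z) = P(z)/Q(z) with P(z) = 1 and Q(z) = z^2 - 25.
The denominator factors as Q(z) = (z + 5)*(z - 5), so z = -5 is a simple zero of Q and P is analytic there; z = -5 is therefore a simple pole and
  Res(f, z₀) = P(z₀)/Q'(z₀).

Q'(z) = 2*z, so Q'(-5) = -10.
P(-5) = 1.

Res(f, -5) = (1)/(-10) = -1/10

Final answer: -1/10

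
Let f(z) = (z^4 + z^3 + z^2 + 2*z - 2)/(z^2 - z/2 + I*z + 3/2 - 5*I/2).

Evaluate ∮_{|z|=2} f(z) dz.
pi*(-24/5 + 8*I/5)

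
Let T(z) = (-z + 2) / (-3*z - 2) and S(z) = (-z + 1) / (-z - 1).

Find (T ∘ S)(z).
(T ∘ S)(z) = T(S(z)) = ((-1)*S(z) + (2))/((-3)*S(z) + (-2)). Multiply numerator and denominator by -z - 1:
  numerator:   (-1)*(-z + 1) + (2)*(-z - 1) = -z - 3
  denominator: (-3)*(-z + 1) + (-2)*(-z - 1) = 5*z - 1
(T ∘ S)(z) = (-z - 3)/(5*z - 1)

Final answer: (-z - 3)/(5*z - 1)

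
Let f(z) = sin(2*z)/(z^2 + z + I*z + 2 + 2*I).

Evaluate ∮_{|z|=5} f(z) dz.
By the residue theorem, ∮_C f(z) dz = 2πi · (sum of the residues of f at the poles inside |z| = 5).

The denominator factors as (z + 2*I)*(z + 1 - I), so the singularities of f are simple poles at z = -2*I, z = -1 + I.
  |-2*I|² = 4 < 25 = 5², so this pole is inside the contour.
  |-1 + I|² = 2 < 25 = 5², so this pole is inside the contour.

With P(z) = sin(2*z) and Q(z) = z^2 + z + I*z + 2 + 2*I, each pole is simple, so Res(f, z₀) = P(z₀)/Q'(z₀) with Q'(z) = 2*z + 1 + I.
  Res(f, -2*I) = P(-2*I)/Q'(-2*I) = (-I*sinh(4))/(1 - 3*I) = (3/10 - I/10)*sinh(4)
  Res(f, -1 + I) = P(-1 + I)/Q'(-1 + I) = (-sin(2 - 2*I))/(-1 + 3*I) = (1/10 + 3*I/10)*sin(2 - 2*I)

Sum of residues inside C: (3/10 - I/10)*sinh(4) + (1/10 + 3*I/10)*sin(2 - 2*I)
∮_C f(z) dz = 2πi · ((3/10 - I/10)*sinh(4) + (1/10 + 3*I/10)*sin(2 - 2*I)) = pi*(-3/5 + I/5)*sin(2 - 2*I) + pi*(1/5 + 3*I/5)*sinh(4)

Final answer: pi*(-3/5 + I/5)*sin(2 - 2*I) + pi*(1/5 + 3*I/5)*sinh(4)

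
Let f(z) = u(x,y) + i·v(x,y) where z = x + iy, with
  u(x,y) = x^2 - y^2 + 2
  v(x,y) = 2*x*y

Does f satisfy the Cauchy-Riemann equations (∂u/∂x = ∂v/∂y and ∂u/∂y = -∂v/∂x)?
∂u/∂x = 2*x
∂v/∂y = 2*x
∂u/∂y = -2*y
∂v/∂x = 2*y
∂u/∂x = ∂v/∂y and ∂u/∂y = -∂v/∂x hold identically; f is analytic.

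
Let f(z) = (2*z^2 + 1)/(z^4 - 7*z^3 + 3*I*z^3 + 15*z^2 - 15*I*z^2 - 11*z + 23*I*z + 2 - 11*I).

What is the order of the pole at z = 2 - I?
3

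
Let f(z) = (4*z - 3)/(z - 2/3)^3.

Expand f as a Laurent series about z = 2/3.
Put w = z - (2/3), i.e. z = w + 2/3. The denominator is w^3, so it suffices to rewrite the numerator in powers of w.

P(z) = 4*z - 3
P(w + 2/3) = -1/3 + 4*w

Dividing each term by w^3:
  f = -1/(3*w^3) + 4/w^2

Substituting back w = z - 2/3:
  f(z) = -1/(3*(z - 2/3)^3) + 4/(z - 2/3)^2

The series is finite because the numerator is a polynomial; the negative powers form the principal part.

Final answer: -1/(3*(z - 2/3)^3) + 4/(z - 2/3)^2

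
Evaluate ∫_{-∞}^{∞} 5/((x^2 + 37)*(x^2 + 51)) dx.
Let f(z) = 5/((z^2 + 37)*(z^2 + 51)). The denominator has no real zeros and deg Q - deg P = 4 ≥ 2, so the integral of f over the upper semicircle |z| = R tends to 0 as R → ∞. Closing the contour in the upper half-plane,
  ∫_{-∞}^{∞} f(x) dx = 2πi · Σ Res(f, z_k)  over the poles with Im z_k > 0.

Zeros of the denominator: z^2 + 37 = 0 gives z = ±sqrt(37)*I; z^2 + 51 = 0 gives z = ±sqrt(51)*I.
Upper half-plane: z = sqrt(37)*I, z = sqrt(51)*I (simple).

Each pole is a simple zero of Q(z) = z^4 + 88*z^2 + 1887, so Res(f, z₀) = P(z₀)/Q'(z₀) with P(z) = 5, Q'(z) = 4*z^3 + 176*z:
  Res(f, sqrt(37)*I) = (5)/(28*sqrt(37)*I) = -5*sqrt(37)*I/1036
  Res(f, sqrt(51)*I) = (5)/(-28*sqrt(51)*I) = 5*sqrt(51)*I/1428

Sum of residues: 5*I*(-51*sqrt(37) + 37*sqrt(51))/52836
∫_{-∞}^{∞} f(x) dx = 2πi · (5*I*(-51*sqrt(37) + 37*sqrt(51))/52836) = 5*pi*(-37*sqrt(51) + 51*sqrt(37))/26418

Final answer: 5*pi*(-37*sqrt(51) + 51*sqrt(37))/26418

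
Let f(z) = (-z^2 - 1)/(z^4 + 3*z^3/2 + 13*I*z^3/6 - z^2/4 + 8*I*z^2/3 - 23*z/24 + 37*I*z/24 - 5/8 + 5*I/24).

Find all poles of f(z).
{-1/2 - I, -1/2 - 2*I/3, -1/2 + I/2}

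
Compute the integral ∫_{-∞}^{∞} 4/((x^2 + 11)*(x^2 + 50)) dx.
Let f(z) = 4/((z^2 + 11)*(z^2 + 50)). The denominator has no real zeros and deg Q - deg P = 4 ≥ 2, so the integral of f over the upper semicircle |z| = R tends to 0 as R → ∞. Closing the contour in the upper half-plane,
  ∫_{-∞}^{∞} f(x) dx = 2πi · Σ Res(f, z_k)  over the poles with Im z_k > 0.

Zeros of the denominator: z^2 + 11 = 0 gives z = ±sqrt(11)*I; z^2 + 50 = 0 gives z = ±5*sqrt(2)*I.
Upper half-plane: z = sqrt(11)*I, z = 5*sqrt(2)*I (simple).

Each pole is a simple zero of Q(z) = z^4 + 61*z^2 + 550, so Res(f, z₀) = P(z₀)/Q'(z₀) with P(z) = 4, Q'(z) = 4*z^3 + 122*z:
  Res(f, sqrt(11)*I) = (4)/(78*sqrt(11)*I) = -2*sqrt(11)*I/429
  Res(f, 5*sqrt(2)*I) = (4)/(-390*sqrt(2)*I) = sqrt(2)*I/195

Sum of residues: I*(-10*sqrt(11) + 11*sqrt(2))/2145
∫_{-∞}^{∞} f(x) dx = 2πi · (I*(-10*sqrt(11) + 11*sqrt(2))/2145) = 2*pi*(-11*sqrt(2) + 10*sqrt(11))/2145

Final answer: 2*pi*(-11*sqrt(2) + 10*sqrt(11))/2145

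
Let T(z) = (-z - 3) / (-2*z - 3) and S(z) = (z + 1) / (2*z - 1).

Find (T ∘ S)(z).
(T ∘ S)(z) = T(S(z)) = ((-1)*S(z) + (-3))/((-2)*S(z) + (-3)). Multiply numerator and denominator by 2*z - 1:
  numerator:   (-1)*(z + 1) + (-3)*(2*z - 1) = -7*z + 2
  denominator: (-2)*(z + 1) + (-3)*(2*z - 1) = -8*z + 1
(T ∘ S)(z) = (-7*z + 2)/(-8*z + 1) = (7*z - 2)/(8*z - 1)

Final answer: (7*z - 2)/(8*z - 1)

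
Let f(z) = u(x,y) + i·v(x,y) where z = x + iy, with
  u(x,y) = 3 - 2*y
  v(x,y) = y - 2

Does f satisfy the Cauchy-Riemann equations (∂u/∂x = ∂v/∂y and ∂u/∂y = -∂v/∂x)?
∂u/∂x = 0
∂v/∂y = 1
∂u/∂y = -2
∂v/∂x = 0
∂u/∂x ≠ ∂v/∂y and ∂u/∂y ≠ -∂v/∂x; the Cauchy-Riemann equations are not satisfied, so f is not analytic.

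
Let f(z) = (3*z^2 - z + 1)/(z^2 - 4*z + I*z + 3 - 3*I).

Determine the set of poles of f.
The singularities of f are the zeros of the denominator. Factoring,
  z^2 - 4*z + I*z + 3 - 3*I = (z - 3)*(z - 1 + I)
so the candidates are z = 3, z = 1 - I.

Check the numerator P(z) = 3*z^2 - z + 1 at each one:
  P(3) = 25 ≠ 0, so z = 3 is a (simple) pole.
  P(1 - I) = -5*I ≠ 0, so z = 1 - I is a (simple) pole.

Poles of f: {1 - I, 3}

Final answer: {1 - I, 3}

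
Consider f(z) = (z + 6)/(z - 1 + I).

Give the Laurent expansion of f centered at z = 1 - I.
(7 - I)/(z - 1 + I) + 1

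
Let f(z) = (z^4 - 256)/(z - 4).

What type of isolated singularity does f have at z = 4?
The numerator vanishes at z = 4 ((4)^4 = 256), so it is divisible by z - 4:
  z^4 - 256 = (z - 4)*(z^3 + 4*z^2 + 16*z + 64)
Hence for z ≠ 4, f(z) = z^3 + 4*z^2 + 16*z + 64, a polynomial, and lim_{z→4} f(z) = 256 is finite.
So the singularity is removable.

Final answer: removable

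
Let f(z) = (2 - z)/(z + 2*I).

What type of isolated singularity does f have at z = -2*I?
pole of order 1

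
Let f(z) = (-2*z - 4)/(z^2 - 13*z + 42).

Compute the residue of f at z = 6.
16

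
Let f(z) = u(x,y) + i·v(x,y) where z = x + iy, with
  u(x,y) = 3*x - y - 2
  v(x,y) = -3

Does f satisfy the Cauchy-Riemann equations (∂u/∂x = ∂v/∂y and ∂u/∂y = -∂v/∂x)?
∂u/∂x = 3
∂v/∂y = 0
∂u/∂y = -1
∂v/∂x = 0
∂u/∂x ≠ ∂v/∂y and ∂u/∂y ≠ -∂v/∂x; the Cauchy-Riemann equations are not satisfied, so f is not analytic.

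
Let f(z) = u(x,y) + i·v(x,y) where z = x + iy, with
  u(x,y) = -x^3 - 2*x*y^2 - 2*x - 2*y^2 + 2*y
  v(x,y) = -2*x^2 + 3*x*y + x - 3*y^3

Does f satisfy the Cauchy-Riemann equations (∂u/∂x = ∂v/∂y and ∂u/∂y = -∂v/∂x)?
∂u/∂x = -3*x^2 - 2*y^2 - 2
∂v/∂y = 3*x - 9*y^2
∂u/∂y = -4*x*y - 4*y + 2
∂v/∂x = -4*x + 3*y + 1
∂u/∂x ≠ ∂v/∂y and ∂u/∂y ≠ -∂v/∂x; the Cauchy-Riemann equations are not satisfied, so f is not analytic.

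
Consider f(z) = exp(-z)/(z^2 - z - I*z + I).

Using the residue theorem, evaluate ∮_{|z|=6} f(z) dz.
By the residue theorem, ∮_C f(z) dz = 2πi · (sum of the residues of f at the poles inside |z| = 6).

The denominator factors as (z - I)*(z - 1), so the singularities of f are simple poles at z = I, z = 1.
  |I|² = 1 < 36 = 6², so this pole is inside the contour.
  |1|² = 1 < 36 = 6², so this pole is inside the contour.

With P(z) = exp(-z) and Q(z) = z^2 - z - I*z + I, each pole is simple, so Res(f, z₀) = P(z₀)/Q'(z₀) with Q'(z) = 2*z - 1 - I.
  Res(f, I) = P(I)/Q'(I) = (exp(-I))/(-1 + I) = (-1/2 - I/2)*exp(-I)
  Res(f, 1) = P(1)/Q'(1) = (exp(-1))/(1 - I) = (1/2 + I/2)*exp(-1)

Sum of residues inside C: (-1/2 - I/2)*exp(-I) + (1/2 + I/2)*exp(-1)
∮_C f(z) dz = 2πi · ((-1/2 - I/2)*exp(-I) + (1/2 + I/2)*exp(-1)) = pi*(1 - I)*exp(-I) + pi*(-1 + I)*exp(-1)

Final answer: pi*(1 - I)*exp(-I) + pi*(-1 + I)*exp(-1)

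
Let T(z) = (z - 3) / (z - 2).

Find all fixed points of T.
{3/2 - sqrt(3)*I/2, 3/2 + sqrt(3)*I/2}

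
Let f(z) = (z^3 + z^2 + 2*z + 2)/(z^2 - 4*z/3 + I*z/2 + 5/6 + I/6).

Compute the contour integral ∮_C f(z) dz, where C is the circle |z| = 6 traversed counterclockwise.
By the residue theorem, ∮_C f(z) dz = 2πi · (sum of the residues of f at the poles inside |z| = 6).

The denominator factors as (z - 1 + I)*(z - 1/3 - I/2), so the singularities of f are simple poles at z = 1 - I, z = 1/3 + I/2.
  |1 - I|² = 2 < 36 = 6², so this pole is inside the contour.
  |1/3 + I/2|² = 13/36 < 36 = 6², so this pole is inside the contour.

With P(z) = z^3 + z^2 + 2*z + 2 and Q(z) = z^2 - 4*z/3 + I*z/2 + 5/6 + I/6, each pole is simple, so Res(f, z₀) = P(z₀)/Q'(z₀) with Q'(z) = 2*z - 4/3 + I/2.
  Res(f, 1 - I) = P(1 - I)/Q'(1 - I) = (2 - 6*I)/(2/3 - 3*I/2) = 372/97 - 36*I/97
  Res(f, 1/3 + I/2) = P(1/3 + I/2)/Q'(1/3 + I/2) = (125/54 + 11*I/8)/(-2/3 + 3*I/2) = 673/3492 - 158*I/97

Sum of residues inside C: 145/36 - 2*I
∮_C f(z) dz = 2πi · (145/36 - 2*I) = pi*(4 + 145*I/18)

Final answer: pi*(4 + 145*I/18)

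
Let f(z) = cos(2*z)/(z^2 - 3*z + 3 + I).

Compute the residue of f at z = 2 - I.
Write f(z) = P(z)/Q(z) with P(z) = cos(2*z) and Q(z) = z^2 - 3*z + 3 + I.
The denominator factors as Q(z) = (z - 1 - I)*(z - 2 + I), so z = 2 - I is a simple zero of Q and P is analytic there; z = 2 - I is therefore a simple pole and
  Res(f, z₀) = P(z₀)/Q'(z₀).

Q'(z) = 2*z - 3, so Q'(2 - I) = 1 - 2*I.
P(2 - I) = cos(4 - 2*I).

Res(f, 2 - I) = (cos(4 - 2*I))/(1 - 2*I) = (1/5 + 2*I/5)*cos(4 - 2*I)

Final answer: (1/5 + 2*I/5)*cos(4 - 2*I)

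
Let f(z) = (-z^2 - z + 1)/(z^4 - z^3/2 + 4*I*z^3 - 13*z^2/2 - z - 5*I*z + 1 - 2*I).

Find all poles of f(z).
The singularities of f are the zeros of the denominator. Factoring,
  z^4 - z^3/2 + 4*I*z^3 - 13*z^2/2 - z - 5*I*z + 1 - 2*I = (z - 1 + I)*(z + 1 + I)*(z - 1 + 2*I)*(z + 1/2)
so the candidates are z = 1 - I, z = -1 - I, z = 1 - 2*I, z = -1/2.

Check the numerator P(z) = -z^2 - z + 1 at each one:
  P(1 - I) = 3*I ≠ 0, so z = 1 - I is a (simple) pole.
  P(-1 - I) = 2 - I ≠ 0, so z = -1 - I is a (simple) pole.
  P(1 - 2*I) = 3 + 6*I ≠ 0, so z = 1 - 2*I is a (simple) pole.
  P(-1/2) = 5/4 ≠ 0, so z = -1/2 is a (simple) pole.

Poles of f: {-1 - I, -1/2, 1 - 2*I, 1 - I}

Final answer: {-1 - I, -1/2, 1 - 2*I, 1 - I}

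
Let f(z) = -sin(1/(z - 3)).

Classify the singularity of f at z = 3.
Let u = z - 3. Then
  sin(1/u) = Σ_{k≥0} (-1)^k (1)^(2k+1)/((2k+1)!·u^(2k+1)) = 1/u - 1/(6*u^3) + 1/(120*u^5) + ...
which has infinitely many negative powers of u, so sin(1/(z - 3)) has an essential singularity at z = 3.
So the singularity is essential.

Final answer: essential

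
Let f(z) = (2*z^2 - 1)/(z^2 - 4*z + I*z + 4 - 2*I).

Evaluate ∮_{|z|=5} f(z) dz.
By the residue theorem, ∮_C f(z) dz = 2πi · (sum of the residues of f at the poles inside |z| = 5).

The denominator factors as (z - 2)*(z - 2 + I), so the singularities of f are simple poles at z = 2, z = 2 - I.
  |2|² = 4 < 25 = 5², so this pole is inside the contour.
  |2 - I|² = 5 < 25 = 5², so this pole is inside the contour.

With P(z) = 2*z^2 - 1 and Q(z) = z^2 - 4*z + I*z + 4 - 2*I, each pole is simple, so Res(f, z₀) = P(z₀)/Q'(z₀) with Q'(z) = 2*z - 4 + I.
  Res(f, 2) = P(2)/Q'(2) = (7)/(I) = -7*I
  Res(f, 2 - I) = P(2 - I)/Q'(2 - I) = (5 - 8*I)/(-I) = 8 + 5*I

Sum of residues inside C: 8 - 2*I
∮_C f(z) dz = 2πi · (8 - 2*I) = pi*(4 + 16*I)

Final answer: pi*(4 + 16*I)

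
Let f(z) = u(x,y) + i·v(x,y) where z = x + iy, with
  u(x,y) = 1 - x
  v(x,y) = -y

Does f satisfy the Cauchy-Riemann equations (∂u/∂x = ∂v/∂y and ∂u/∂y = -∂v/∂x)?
∂u/∂x = -1
∂v/∂y = -1
∂u/∂y = 0
∂v/∂x = 0
∂u/∂x = ∂v/∂y and ∂u/∂y = -∂v/∂x hold identically; f is analytic.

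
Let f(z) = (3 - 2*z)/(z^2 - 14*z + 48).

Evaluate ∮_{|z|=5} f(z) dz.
By the residue theorem, ∮_C f(z) dz = 2πi · (sum of the residues of f at the poles inside |z| = 5).

The denominator factors as (z - 6)*(z - 8), so the singularities of f are simple poles at z = 6, z = 8.
  |6|² = 36 > 25 = 5², so this pole is outside the contour.
  |8|² = 64 > 25 = 5², so this pole is outside the contour.

No pole lies inside the contour, so f is analytic on and inside C and the integral is 0 (Cauchy's theorem).

Final answer: 0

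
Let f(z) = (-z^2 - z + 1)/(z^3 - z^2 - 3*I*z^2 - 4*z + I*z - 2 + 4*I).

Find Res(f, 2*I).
Write f(z) = P(z)/Q(z) with P(z) = -z^2 - z + 1 and Q(z) = z^3 - z^2 - 3*I*z^2 - 4*z + I*z - 2 + 4*I.
The denominator factors as Q(z) = (z - 2*I)*(z - 2 - I)*(z + 1), so z = 2*I is a simple zero of Q and P is analytic there; z = 2*I is therefore a simple pole and
  Res(f, z₀) = P(z₀)/Q'(z₀).

Q'(z) = 3*z^2 - 2*z - 6*I*z - 4 + I, so Q'(2*I) = -4 - 3*I.
P(2*I) = 5 - 2*I.

Res(f, 2*I) = (5 - 2*I)/(-4 - 3*I) = -14/25 + 23*I/25

Final answer: -14/25 + 23*I/25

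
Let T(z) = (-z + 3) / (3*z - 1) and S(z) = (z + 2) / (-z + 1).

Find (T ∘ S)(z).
(T ∘ S)(z) = T(S(z)) = ((-1)*S(z) + (3))/((3)*S(z) + (-1)). Multiply numerator and denominator by -z + 1:
  numerator:   (-1)*(z + 2) + (3)*(-z + 1) = -4*z + 1
  denominator: (3)*(z + 2) + (-1)*(-z + 1) = 4*z + 5
(T ∘ S)(z) = (-4*z + 1)/(4*z + 5)

Final answer: (-4*z + 1)/(4*z + 5)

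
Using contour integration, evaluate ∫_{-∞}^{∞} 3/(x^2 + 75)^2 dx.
Let f(z) = 3/(z^2 + 75)^2. The denominator has no real zeros and deg Q - deg P = 4 ≥ 2, so the integral of f over the upper semicircle |z| = R tends to 0 as R → ∞. Closing the contour in the upper half-plane,
  ∫_{-∞}^{∞} f(x) dx = 2πi · Σ Res(f, z_k)  over the poles with Im z_k > 0.

Zeros of the denominator: z^2 + 75 = 0 gives z = ±5*sqrt(3)*I.
Upper half-plane: z = 5*sqrt(3)*I (a pole of order 2).

Write f(z) = g(z)/(z - 5*sqrt(3)*I)^2 with g(z) = 3/(z + 5*sqrt(3)*I)^2. For a double pole, Res(f, z₀) = g'(z₀):
  g'(z) = -6/(z + 5*sqrt(3)*I)^3
  Res(f, 5*sqrt(3)*I) = g'(5*sqrt(3)*I) = -sqrt(3)*I/1500

∫_{-∞}^{∞} f(x) dx = 2πi · (-sqrt(3)*I/1500) = sqrt(3)*pi/750

Final answer: sqrt(3)*pi/750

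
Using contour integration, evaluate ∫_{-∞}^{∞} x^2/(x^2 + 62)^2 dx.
Let f(z) = z^2/(z^2 + 62)^2. The denominator has no real zeros and deg Q - deg P = 2 ≥ 2, so the integral of f over the upper semicircle |z| = R tends to 0 as R → ∞. Closing the contour in the upper half-plane,
  ∫_{-∞}^{∞} f(x) dx = 2πi · Σ Res(f, z_k)  over the poles with Im z_k > 0.

Zeros of the denominator: z^2 + 62 = 0 gives z = ±sqrt(62)*I.
Upper half-plane: z = sqrt(62)*I (a pole of order 2).

Write f(z) = g(z)/(z - sqrt(62)*I)^2 with g(z) = z^2/(z + sqrt(62)*I)^2. For a double pole, Res(f, z₀) = g'(z₀):
  g'(z) = 2*sqrt(62)*I*z/(z + sqrt(62)*I)^3
  Res(f, sqrt(62)*I) = g'(sqrt(62)*I) = -sqrt(62)*I/248

∫_{-∞}^{∞} f(x) dx = 2πi · (-sqrt(62)*I/248) = sqrt(62)*pi/124

Final answer: sqrt(62)*pi/124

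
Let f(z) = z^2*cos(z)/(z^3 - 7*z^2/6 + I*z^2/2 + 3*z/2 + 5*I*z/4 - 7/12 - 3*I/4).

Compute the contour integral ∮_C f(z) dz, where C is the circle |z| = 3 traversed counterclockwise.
pi*(63/305 + 39*I/305)*cos(1/2) + pi*(-747/1445 + 1959*I/1445)*cos(1 - 3*I/2) + pi*(5472/17629 + 9104*I/17629)*cos(1/3 - I)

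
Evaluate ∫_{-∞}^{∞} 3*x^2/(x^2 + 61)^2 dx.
Let f(z) = 3*z^2/(z^2 + 61)^2. The denominator has no real zeros and deg Q - deg P = 2 ≥ 2, so the integral of f over the upper semicircle |z| = R tends to 0 as R → ∞. Closing the contour in the upper half-plane,
  ∫_{-∞}^{∞} f(x) dx = 2πi · Σ Res(f, z_k)  over the poles with Im z_k > 0.

Zeros of the denominator: z^2 + 61 = 0 gives z = ±sqrt(61)*I.
Upper half-plane: z = sqrt(61)*I (a pole of order 2).

Write f(z) = g(z)/(z - sqrt(61)*I)^2 with g(z) = 3*z^2/(z + sqrt(61)*I)^2. For a double pole, Res(f, z₀) = g'(z₀):
  g'(z) = 6*sqrt(61)*I*z/(z + sqrt(61)*I)^3
  Res(f, sqrt(61)*I) = g'(sqrt(61)*I) = -3*sqrt(61)*I/244

∫_{-∞}^{∞} f(x) dx = 2πi · (-3*sqrt(61)*I/244) = 3*sqrt(61)*pi/122

Final answer: 3*sqrt(61)*pi/122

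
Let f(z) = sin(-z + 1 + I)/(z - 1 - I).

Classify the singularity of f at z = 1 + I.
Let u = z - 1 - I. The argument of sin is -z + 1 + I = -u, so
  f = sin(-u)/u = ((-u) - (-u)^3/6 + ...)/u = -1 + (1/6)*u^2 - ...
The Laurent expansion about u = 0 has no negative powers; equivalently lim_{z→1 + I} f(z) = -1 exists and is finite.
So the singularity is removable.

Final answer: removable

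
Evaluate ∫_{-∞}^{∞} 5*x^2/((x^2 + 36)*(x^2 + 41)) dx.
Let f(z) = 5*z^2/((z^2 + 36)*(z^2 + 41)). The denominator has no real zeros and deg Q - deg P = 2 ≥ 2, so the integral of f over the upper semicircle |z| = R tends to 0 as R → ∞. Closing the contour in the upper half-plane,
  ∫_{-∞}^{∞} f(x) dx = 2πi · Σ Res(f, z_k)  over the poles with Im z_k > 0.

Zeros of the denominator: z^2 + 36 = 0 gives z = ±6*I; z^2 + 41 = 0 gives z = ±sqrt(41)*I.
Upper half-plane: z = 6*I, z = sqrt(41)*I (simple).

Each pole is a simple zero of Q(z) = z^4 + 77*z^2 + 1476, so Res(f, z₀) = P(z₀)/Q'(z₀) with P(z) = 5*z^2, Q'(z) = 4*z^3 + 154*z:
  Res(f, 6*I) = (-180)/(60*I) = 3*I
  Res(f, sqrt(41)*I) = (-205)/(-10*sqrt(41)*I) = -sqrt(41)*I/2

Sum of residues: I*(6 - sqrt(41))/2
∫_{-∞}^{∞} f(x) dx = 2πi · (I*(6 - sqrt(41))/2) = pi*(-6 + sqrt(41))

Final answer: pi*(-6 + sqrt(41))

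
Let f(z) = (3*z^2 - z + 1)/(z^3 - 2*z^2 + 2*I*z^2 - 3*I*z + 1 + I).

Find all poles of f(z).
The singularities of f are the zeros of the denominator. Factoring,
  z^3 - 2*z^2 + 2*I*z^2 - 3*I*z + 1 + I = (z - 1 + I)*(z - 1)*(z + I)
so the candidates are z = 1 - I, z = 1, z = -I.

Check the numerator P(z) = 3*z^2 - z + 1 at each one:
  P(1 - I) = -5*I ≠ 0, so z = 1 - I is a (simple) pole.
  P(1) = 3 ≠ 0, so z = 1 is a (simple) pole.
  P(-I) = -2 + I ≠ 0, so z = -I is a (simple) pole.

Poles of f: {-I, 1 - I, 1}

Final answer: {-I, 1 - I, 1}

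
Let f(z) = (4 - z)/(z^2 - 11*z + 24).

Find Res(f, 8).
Write f(z) = P(z)/Q(z) with P(z) = 4 - z and Q(z) = z^2 - 11*z + 24.
The denominator factors as Q(z) = (z - 3)*(z - 8), so z = 8 is a simple zero of Q and P is analytic there; z = 8 is therefore a simple pole and
  Res(f, z₀) = P(z₀)/Q'(z₀).

Q'(z) = 2*z - 11, so Q'(8) = 5.
P(8) = -4.

Res(f, 8) = (-4)/(5) = -4/5

Final answer: -4/5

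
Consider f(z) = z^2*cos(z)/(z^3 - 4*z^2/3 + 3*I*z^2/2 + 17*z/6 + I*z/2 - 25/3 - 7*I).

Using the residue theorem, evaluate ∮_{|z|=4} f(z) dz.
By the residue theorem, ∮_C f(z) dz = 2πi · (sum of the residues of f at the poles inside |z| = 4).

The denominator factors as (z - 2)*(z - 1/3 + 3*I)*(z + 1 - 3*I/2), so the singularities of f are simple poles at z = 2, z = 1/3 - 3*I, z = -1 + 3*I/2.
  |2|² = 4 < 16 = 4², so this pole is inside the contour.
  |1/3 - 3*I|² = 82/9 < 16 = 4², so this pole is inside the contour.
  |-1 + 3*I/2|² = 13/4 < 16 = 4², so this pole is inside the contour.

With P(z) = z^2*cos(z) and Q(z) = z^3 - 4*z^2/3 + 3*I*z^2/2 + 17*z/6 + I*z/2 - 25/3 - 7*I, each pole is simple, so Res(f, z₀) = P(z₀)/Q'(z₀) with Q'(z) = 3*z^2 - 8*z/3 + 3*I*z + 17/6 + I/2.
  Res(f, 2) = P(2)/Q'(2) = (4*cos(2))/(19/2 + 13*I/2) = (76/265 - 52*I/265)*cos(2)
  Res(f, 1/3 - 3*I) = P(1/3 - 3*I)/Q'(1/3 - 3*I) = ((-80/9 - 2*I)*cos(1/3 - 3*I))/(-283/18 + 7*I/2) = (21506/42029 + 10134*I/42029)*cos(1/3 - 3*I)
  Res(f, -1 + 3*I/2) = P(-1 + 3*I/2)/Q'(-1 + 3*I/2) = ((-5/4 - 3*I)*cos(1 - 3*I/2))/(-11/4 - 31*I/2) = (799/3965 - 178*I/3965)*cos(1 - 3*I/2)

Sum of residues inside C: (76/265 - 52*I/265)*cos(2) + (799/3965 - 178*I/3965)*cos(1 - 3*I/2) + (21506/42029 + 10134*I/42029)*cos(1/3 - 3*I)
∮_C f(z) dz = 2πi · ((76/265 - 52*I/265)*cos(2) + (799/3965 - 178*I/3965)*cos(1 - 3*I/2) + (21506/42029 + 10134*I/42029)*cos(1/3 - 3*I)) = pi*(104/265 + 152*I/265)*cos(2) + pi*(356/3965 + 1598*I/3965)*cos(1 - 3*I/2) + pi*(-20268/42029 + 43012*I/42029)*cos(1/3 - 3*I)

Final answer: pi*(104/265 + 152*I/265)*cos(2) + pi*(356/3965 + 1598*I/3965)*cos(1 - 3*I/2) + pi*(-20268/42029 + 43012*I/42029)*cos(1/3 - 3*I)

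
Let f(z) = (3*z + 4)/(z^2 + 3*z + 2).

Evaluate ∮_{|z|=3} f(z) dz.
6*I*pi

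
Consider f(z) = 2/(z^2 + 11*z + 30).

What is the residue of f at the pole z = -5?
Write f(z) = P(z)/Q(z) with P(z) = 2 and Q(z) = z^2 + 11*z + 30.
The denominator factors as Q(z) = (z + 6)*(z + 5), so z = -5 is a simple zero of Q and P is analytic there; z = -5 is therefore a simple pole and
  Res(f, z₀) = P(z₀)/Q'(z₀).

Q'(z) = 2*z + 11, so Q'(-5) = 1.
P(-5) = 2.

Res(f, -5) = (2)/(1) = 2

Final answer: 2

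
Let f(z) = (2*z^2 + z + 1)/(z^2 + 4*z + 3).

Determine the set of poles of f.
The singularities of f are the zeros of the denominator. Factoring,
  z^2 + 4*z + 3 = (z + 1)*(z + 3)
so the candidates are z = -1, z = -3.

Check the numerator P(z) = 2*z^2 + z + 1 at each one:
  P(-1) = 2 ≠ 0, so z = -1 is a (simple) pole.
  P(-3) = 16 ≠ 0, so z = -3 is a (simple) pole.

Poles of f: {-3, -1}

Final answer: {-3, -1}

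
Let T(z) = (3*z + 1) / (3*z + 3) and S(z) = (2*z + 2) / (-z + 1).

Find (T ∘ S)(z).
(T ∘ S)(z) = T(S(z)) = ((3)*S(z) + (1))/((3)*S(z) + (3)). Multiply numerator and denominator by -z + 1:
  numerator:   (3)*(2*z + 2) + (1)*(-z + 1) = 5*z + 7
  denominator: (3)*(2*z + 2) + (3)*(-z + 1) = 3*z + 9
(T ∘ S)(z) = (5*z + 7)/(3*z + 9)

Final answer: (5*z + 7)/(3*z + 9)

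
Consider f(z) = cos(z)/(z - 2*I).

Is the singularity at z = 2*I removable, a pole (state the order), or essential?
pole of order 1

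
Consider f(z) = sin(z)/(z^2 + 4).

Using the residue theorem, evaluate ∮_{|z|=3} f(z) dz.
By the residue theorem, ∮_C f(z) dz = 2πi · (sum of the residues of f at the poles inside |z| = 3).

The denominator factors as (z + 2*I)*(z - 2*I), so the singularities of f are simple poles at z = -2*I, z = 2*I.
  |-2*I|² = 4 < 9 = 3², so this pole is inside the contour.
  |2*I|² = 4 < 9 = 3², so this pole is inside the contour.

With P(z) = sin(z) and Q(z) = z^2 + 4, each pole is simple, so Res(f, z₀) = P(z₀)/Q'(z₀) with Q'(z) = 2*z.
  Res(f, -2*I) = P(-2*I)/Q'(-2*I) = (-I*sinh(2))/(-4*I) = sinh(2)/4
  Res(f, 2*I) = P(2*I)/Q'(2*I) = (I*sinh(2))/(4*I) = sinh(2)/4

Sum of residues inside C: sinh(2)/2
∮_C f(z) dz = 2πi · (sinh(2)/2) = I*pi*sinh(2)

Final answer: I*pi*sinh(2)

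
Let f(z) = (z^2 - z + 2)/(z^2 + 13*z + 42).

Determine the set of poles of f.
{-7, -6}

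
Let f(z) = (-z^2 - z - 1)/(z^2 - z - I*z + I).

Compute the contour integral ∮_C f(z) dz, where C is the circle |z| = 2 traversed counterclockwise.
pi*(2 - 4*I)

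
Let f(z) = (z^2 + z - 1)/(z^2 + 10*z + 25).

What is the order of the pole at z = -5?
Factor the denominator:
  z^2 + 10*z + 25 = (z + 5)^2

The numerator P(z) = z^2 + z - 1 has P(-5) = 19 ≠ 0, so no factor of (z + 5) cancels.
Near z = -5 we can therefore write f(z) = g(z)/(z + 5)^2 with g analytic at -5 and g(-5) ≠ 0 (g is just the numerator).

Hence z = -5 is a pole of order 2.

Final answer: 2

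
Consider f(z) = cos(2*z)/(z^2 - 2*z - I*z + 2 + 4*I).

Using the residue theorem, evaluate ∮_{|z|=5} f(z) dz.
By the residue theorem, ∮_C f(z) dz = 2πi · (sum of the residues of f at the poles inside |z| = 5).

The denominator factors as (z - 2*I)*(z - 2 + I), so the singularities of f are simple poles at z = 2*I, z = 2 - I.
  |2*I|² = 4 < 25 = 5², so this pole is inside the contour.
  |2 - I|² = 5 < 25 = 5², so this pole is inside the contour.

With P(z) = cos(2*z) and Q(z) = z^2 - 2*z - I*z + 2 + 4*I, each pole is simple, so Res(f, z₀) = P(z₀)/Q'(z₀) with Q'(z) = 2*z - 2 - I.
  Res(f, 2*I) = P(2*I)/Q'(2*I) = (cosh(4))/(-2 + 3*I) = (-2/13 - 3*I/13)*cosh(4)
  Res(f, 2 - I) = P(2 - I)/Q'(2 - I) = (cos(4 - 2*I))/(2 - 3*I) = (2/13 + 3*I/13)*cos(4 - 2*I)

Sum of residues inside C: (-2/13 - 3*I/13)*cosh(4) + (2/13 + 3*I/13)*cos(4 - 2*I)
∮_C f(z) dz = 2πi · ((-2/13 - 3*I/13)*cosh(4) + (2/13 + 3*I/13)*cos(4 - 2*I)) = pi*(6/13 - 4*I/13)*cosh(4) + pi*(-6/13 + 4*I/13)*cos(4 - 2*I)

Final answer: pi*(6/13 - 4*I/13)*cosh(4) + pi*(-6/13 + 4*I/13)*cos(4 - 2*I)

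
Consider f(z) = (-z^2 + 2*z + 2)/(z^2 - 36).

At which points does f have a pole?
{-6, 6}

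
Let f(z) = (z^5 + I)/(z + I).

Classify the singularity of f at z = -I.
The numerator vanishes at z = -I ((-I)^5 = -I), so it is divisible by z + I:
  z^5 + I = (z + I)*(z^4 - I*z^3 - z^2 + I*z + 1)
Hence for z ≠ -I, f(z) = z^4 - I*z^3 - z^2 + I*z + 1, a polynomial, and lim_{z→-I} f(z) = 5 is finite.
So the singularity is removable.

Final answer: removable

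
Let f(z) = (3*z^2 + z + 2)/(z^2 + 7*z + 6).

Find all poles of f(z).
{-6, -1}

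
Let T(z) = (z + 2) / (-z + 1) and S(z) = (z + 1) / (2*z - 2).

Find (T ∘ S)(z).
(5*z - 3)/(z - 3)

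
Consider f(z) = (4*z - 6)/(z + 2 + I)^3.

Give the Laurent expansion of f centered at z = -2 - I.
Put w = z - (-2 - I), i.e. z = w - 2 - I. The denominator is w^3, so it suffices to rewrite the numerator in powers of w.

P(z) = 4*z - 6
P(w - 2 - I) = -14 - 4*I + 4*w

Dividing each term by w^3:
  f = (-14 - 4*I)/w^3 + 4/w^2

Substituting back w = z + 2 + I:
  f(z) = (-14 - 4*I)/(z + 2 + I)^3 + 4/(z + 2 + I)^2

The series is finite because the numerator is a polynomial; the negative powers form the principal part.

Final answer: (-14 - 4*I)/(z + 2 + I)^3 + 4/(z + 2 + I)^2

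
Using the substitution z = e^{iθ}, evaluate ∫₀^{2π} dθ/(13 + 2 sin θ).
2*sqrt(165)*pi/165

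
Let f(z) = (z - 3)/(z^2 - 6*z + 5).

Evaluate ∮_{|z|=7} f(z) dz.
2*I*pi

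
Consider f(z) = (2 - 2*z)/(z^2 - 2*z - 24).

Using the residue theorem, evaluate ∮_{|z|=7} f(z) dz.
By the residue theorem, ∮_C f(z) dz = 2πi · (sum of the residues of f at the poles inside |z| = 7).

The denominator factors as (z - 6)*(z + 4), so the singularities of f are simple poles at z = 6, z = -4.
  |6|² = 36 < 49 = 7², so this pole is inside the contour.
  |-4|² = 16 < 49 = 7², so this pole is inside the contour.

With P(z) = 2 - 2*z and Q(z) = z^2 - 2*z - 24, each pole is simple, so Res(f, z₀) = P(z₀)/Q'(z₀) with Q'(z) = 2*z - 2.
  Res(f, 6) = P(6)/Q'(6) = (-10)/(10) = -1
  Res(f, -4) = P(-4)/Q'(-4) = (10)/(-10) = -1

Sum of residues inside C: -2
∮_C f(z) dz = 2πi · (-2) = -4*I*pi

Final answer: -4*I*pi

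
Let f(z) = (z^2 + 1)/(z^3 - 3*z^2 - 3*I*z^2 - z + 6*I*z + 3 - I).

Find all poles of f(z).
{1 + I, 2 + I}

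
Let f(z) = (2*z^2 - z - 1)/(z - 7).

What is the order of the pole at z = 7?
Factor the denominator:
  z - 7 = (z - 7)

The numerator P(z) = 2*z^2 - z - 1 has P(7) = 90 ≠ 0, so no factor of (z - 7) cancels.
Near z = 7 we can therefore write f(z) = g(z)/(z - 7) with g analytic at 7 and g(7) ≠ 0 (g is just the numerator).

Hence z = 7 is a pole of order 1.

Final answer: 1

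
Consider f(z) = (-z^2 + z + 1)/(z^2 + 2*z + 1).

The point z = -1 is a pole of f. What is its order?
2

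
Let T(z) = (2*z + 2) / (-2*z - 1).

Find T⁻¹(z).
Set w = T(z) = (2*z + 2) / (-2*z - 1) and solve for z:
  w*(-2*z - 1) = 2*z + 2
  -w + z*(-2*w - 2) - 2 = 0
  z*(-2*w - 2) = w + 2
  z = (-w - 2)/(2*w + 2)
Renaming the variable, T⁻¹(z) = (-z - 2)/(2*z + 2).
(Check: ad - bc = 2 ≠ 0, so T is invertible.)

Final answer: (-z - 2)/(2*z + 2)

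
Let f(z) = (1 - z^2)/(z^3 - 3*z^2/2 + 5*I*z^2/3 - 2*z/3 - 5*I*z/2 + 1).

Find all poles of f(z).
The singularities of f are the zeros of the denominator. Factoring,
  z^3 - 3*z^2/2 + 5*I*z^2/3 - 2*z/3 - 5*I*z/2 + 1 = (z + I)*(z - 3/2)*(z + 2*I/3)
so the candidates are z = -I, z = 3/2, z = -2*I/3.

Check the numerator P(z) = 1 - z^2 at each one:
  P(-I) = 2 ≠ 0, so z = -I is a (simple) pole.
  P(3/2) = -5/4 ≠ 0, so z = 3/2 is a (simple) pole.
  P(-2*I/3) = 13/9 ≠ 0, so z = -2*I/3 is a (simple) pole.

Poles of f: {-I, -2*I/3, 3/2}

Final answer: {-I, -2*I/3, 3/2}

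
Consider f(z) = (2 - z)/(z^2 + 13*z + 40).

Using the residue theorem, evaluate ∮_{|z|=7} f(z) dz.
By the residue theorem, ∮_C f(z) dz = 2πi · (sum of the residues of f at the poles inside |z| = 7).

The denominator factors as (z + 8)*(z + 5), so the singularities of f are simple poles at z = -8, z = -5.
  |-8|² = 64 > 49 = 7², so this pole is outside the contour.
  |-5|² = 25 < 49 = 7², so this pole is inside the contour.

With P(z) = 2 - z and Q(z) = z^2 + 13*z + 40, each pole is simple, so Res(f, z₀) = P(z₀)/Q'(z₀) with Q'(z) = 2*z + 13.
  Res(f, -5) = P(-5)/Q'(-5) = (7)/(3) = 7/3

∮_C f(z) dz = 2πi · (7/3) = 14*I*pi/3

Final answer: 14*I*pi/3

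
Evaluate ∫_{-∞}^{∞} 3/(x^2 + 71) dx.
3*sqrt(71)*pi/71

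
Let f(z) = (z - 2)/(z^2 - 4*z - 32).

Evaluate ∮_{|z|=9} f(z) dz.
By the residue theorem, ∮_C f(z) dz = 2πi · (sum of the residues of f at the poles inside |z| = 9).

The denominator factors as (z - 8)*(z + 4), so the singularities of f are simple poles at z = 8, z = -4.
  |8|² = 64 < 81 = 9², so this pole is inside the contour.
  |-4|² = 16 < 81 = 9², so this pole is inside the contour.

With P(z) = z - 2 and Q(z) = z^2 - 4*z - 32, each pole is simple, so Res(f, z₀) = P(z₀)/Q'(z₀) with Q'(z) = 2*z - 4.
  Res(f, 8) = P(8)/Q'(8) = (6)/(12) = 1/2
  Res(f, -4) = P(-4)/Q'(-4) = (-6)/(-12) = 1/2

Sum of residues inside C: 1
∮_C f(z) dz = 2πi · (1) = 2*I*pi

Final answer: 2*I*pi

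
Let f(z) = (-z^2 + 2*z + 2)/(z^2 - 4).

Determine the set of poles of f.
The singularities of f are the zeros of the denominator. Factoring,
  z^2 - 4 = (z - 2)*(z + 2)
so the candidates are z = 2, z = -2.

Check the numerator P(z) = -z^2 + 2*z + 2 at each one:
  P(2) = 2 ≠ 0, so z = 2 is a (simple) pole.
  P(-2) = -6 ≠ 0, so z = -2 is a (simple) pole.

Poles of f: {-2, 2}

Final answer: {-2, 2}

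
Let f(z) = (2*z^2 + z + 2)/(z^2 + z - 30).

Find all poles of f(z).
The singularities of f are the zeros of the denominator. Factoring,
  z^2 + z - 30 = (z + 6)*(z - 5)
so the candidates are z = -6, z = 5.

Check the numerator P(z) = 2*z^2 + z + 2 at each one:
  P(-6) = 68 ≠ 0, so z = -6 is a (simple) pole.
  P(5) = 57 ≠ 0, so z = 5 is a (simple) pole.

Poles of f: {-6, 5}

Final answer: {-6, 5}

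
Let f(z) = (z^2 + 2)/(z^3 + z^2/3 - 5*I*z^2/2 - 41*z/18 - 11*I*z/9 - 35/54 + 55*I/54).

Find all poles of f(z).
The singularities of f are the zeros of the denominator. Factoring,
  z^3 + z^2/3 - 5*I*z^2/2 - 41*z/18 - 11*I*z/9 - 35/54 + 55*I/54 = (z - 1/3 - 2*I/3)*(z - 1/3 - 3*I/2)*(z + 1 - I/3)
so the candidates are z = 1/3 + 2*I/3, z = 1/3 + 3*I/2, z = -1 + I/3.

Check the numerator P(z) = z^2 + 2 at each one:
  P(1/3 + 2*I/3) = 5/3 + 4*I/9 ≠ 0, so z = 1/3 + 2*I/3 is a (simple) pole.
  P(1/3 + 3*I/2) = -5/36 + I ≠ 0, so z = 1/3 + 3*I/2 is a (simple) pole.
  P(-1 + I/3) = 26/9 - 2*I/3 ≠ 0, so z = -1 + I/3 is a (simple) pole.

Poles of f: {-1 + I/3, 1/3 + 2*I/3, 1/3 + 3*I/2}

Final answer: {-1 + I/3, 1/3 + 2*I/3, 1/3 + 3*I/2}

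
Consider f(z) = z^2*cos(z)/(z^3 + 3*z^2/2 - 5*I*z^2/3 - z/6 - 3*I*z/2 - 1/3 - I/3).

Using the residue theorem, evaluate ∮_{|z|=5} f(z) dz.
By the residue theorem, ∮_C f(z) dz = 2πi · (sum of the residues of f at the poles inside |z| = 5).

The denominator factors as (z - 2*I/3)*(z + 1/2)*(z + 1 - I), so the singularities of f are simple poles at z = 2*I/3, z = -1/2, z = -1 + I.
  |2*I/3|² = 4/9 < 25 = 5², so this pole is inside the contour.
  |-1/2|² = 1/4 < 25 = 5², so this pole is inside the contour.
  |-1 + I|² = 2 < 25 = 5², so this pole is inside the contour.

With P(z) = z^2*cos(z) and Q(z) = z^3 + 3*z^2/2 - 5*I*z^2/3 - z/6 - 3*I*z/2 - 1/3 - I/3, each pole is simple, so Res(f, z₀) = P(z₀)/Q'(z₀) with Q'(z) = 3*z^2 + 3*z - 10*I*z/3 - 1/6 - 3*I/2.
  Res(f, 2*I/3) = P(2*I/3)/Q'(2*I/3) = (-4*cosh(2/3)/9)/(13/18 + I/2) = (-52/125 + 36*I/125)*cosh(2/3)
  Res(f, -1/2) = P(-1/2)/Q'(-1/2) = (cos(1/2)/4)/(-11/12 + I/6) = (-33/125 - 6*I/125)*cos(1/2)
  Res(f, -1 + I) = P(-1 + I)/Q'(-1 + I) = (-2*I*cos(1 - I))/(1/6 - 7*I/6) = (42/25 - 6*I/25)*cos(1 - I)

Sum of residues inside C: (-33/125 - 6*I/125)*cos(1/2) + (-52/125 + 36*I/125)*cosh(2/3) + (42/25 - 6*I/25)*cos(1 - I)
∮_C f(z) dz = 2πi · ((-33/125 - 6*I/125)*cos(1/2) + (-52/125 + 36*I/125)*cosh(2/3) + (42/25 - 6*I/25)*cos(1 - I)) = pi*(-72/125 - 104*I/125)*cosh(2/3) + pi*(12/125 - 66*I/125)*cos(1/2) + pi*(12/25 + 84*I/25)*cos(1 - I)

Final answer: pi*(-72/125 - 104*I/125)*cosh(2/3) + pi*(12/125 - 66*I/125)*cos(1/2) + pi*(12/25 + 84*I/25)*cos(1 - I)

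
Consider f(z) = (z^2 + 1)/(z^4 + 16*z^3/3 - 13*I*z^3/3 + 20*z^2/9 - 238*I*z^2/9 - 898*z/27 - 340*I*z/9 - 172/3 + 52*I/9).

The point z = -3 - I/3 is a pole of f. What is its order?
2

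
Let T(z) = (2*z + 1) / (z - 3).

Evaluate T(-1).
Substitute z = -1:
  numerator:   2*(-1) + 1 = -1
  denominator: (-1) - 3 = -4
T(-1) = (-1)/(-4) = 1/4

Final answer: 1/4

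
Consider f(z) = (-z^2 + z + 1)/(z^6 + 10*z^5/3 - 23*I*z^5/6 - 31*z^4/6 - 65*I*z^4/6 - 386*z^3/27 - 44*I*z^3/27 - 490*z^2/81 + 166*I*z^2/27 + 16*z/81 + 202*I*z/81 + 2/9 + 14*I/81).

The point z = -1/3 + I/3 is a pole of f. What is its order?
4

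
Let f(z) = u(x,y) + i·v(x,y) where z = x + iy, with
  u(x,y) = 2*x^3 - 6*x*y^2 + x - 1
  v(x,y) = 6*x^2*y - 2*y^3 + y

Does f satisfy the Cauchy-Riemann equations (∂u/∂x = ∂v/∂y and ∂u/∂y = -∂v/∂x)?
∂u/∂x = 6*x^2 - 6*y^2 + 1
∂v/∂y = 6*x^2 - 6*y^2 + 1
∂u/∂y = -12*x*y
∂v/∂x = 12*x*y
∂u/∂x = ∂v/∂y and ∂u/∂y = -∂v/∂x hold identically; f is analytic.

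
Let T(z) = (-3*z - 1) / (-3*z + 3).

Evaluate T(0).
-1/3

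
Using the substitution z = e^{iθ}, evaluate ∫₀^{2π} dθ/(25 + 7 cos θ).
Let J = ∫₀^{2π} dθ/(25 + 7 cos θ).
Put z = e^{iθ}: then cos θ = (z + 1/z)/2, dθ = dz/(iz), and z runs once counterclockwise around |z| = 1:
  J = ∮_{|z|=1} 1/(25 + 7*(z + 1/z)/2) · dz/(iz) = (2/i) ∮_{|z|=1} dz/(7*z^2 + 50*z + 7).
The roots of 7*z^2 + 50*z + 7 are z = (-25 ± sqrt(25^2 - 7^2))/7, with sqrt(576) = 24; their product is 1, so only z₊ = -1/7 lies inside the unit circle (z₋ = -7 lies outside).
z₊ is a simple zero of q(z) = 7*z^2 + 50*z + 7, so Res(1/q, z₊) = 1/q'(z₊) with q'(z) = 14*z + 50; and q'(z₊) = 7*(z₊ - z₋) = 48.
Therefore J = (2/i) · 2πi · 1/(48) = 2*pi/(24) = pi/12

Final answer: pi/12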